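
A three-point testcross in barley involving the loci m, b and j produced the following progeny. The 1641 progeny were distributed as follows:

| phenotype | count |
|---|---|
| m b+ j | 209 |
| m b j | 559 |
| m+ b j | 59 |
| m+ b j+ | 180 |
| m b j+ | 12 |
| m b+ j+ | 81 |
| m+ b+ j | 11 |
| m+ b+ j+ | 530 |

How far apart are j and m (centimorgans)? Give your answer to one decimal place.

The two most frequent reciprocal classes, m+ b+ j+ and m b j, are the parental types, so the F1 was m+ b+ j+ / m b j.
The two rarest classes, m+ b+ j and m b j+, are the double crossovers. Comparing them with the parentals, only the j allele has switched, so j is the middle locus and the order is b – j – m.
Crossovers in the j–m interval produce the single-crossover classes m b+ j+ and m+ b j (81 + 59 = 140) plus the double crossovers (23).
RF(j–m) = (140 + 23) / 1641 = 163/1641 = 0.0993 → 9.9 centimorgans.

9.9 centimorgans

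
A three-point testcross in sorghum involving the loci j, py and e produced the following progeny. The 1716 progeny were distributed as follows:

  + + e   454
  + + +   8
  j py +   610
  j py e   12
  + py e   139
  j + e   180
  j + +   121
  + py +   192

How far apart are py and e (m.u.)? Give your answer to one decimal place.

16.3 m.u.

The two most frequent reciprocal classes, + + e and j py +, are the parental types, so the F1 was + + e / j py +.
The two rarest classes, + + + and j py e, are the double crossovers. Comparing them with the parentals, only the e allele has switched, so e is the middle locus and the order is j – e – py.
Crossovers in the e–py interval produce the single-crossover classes + py e and j + + (139 + 121 = 260) plus the double crossovers (20).
RF(e–py) = (260 + 20) / 1716 = 280/1716 = 0.1632 → 16.3 m.u.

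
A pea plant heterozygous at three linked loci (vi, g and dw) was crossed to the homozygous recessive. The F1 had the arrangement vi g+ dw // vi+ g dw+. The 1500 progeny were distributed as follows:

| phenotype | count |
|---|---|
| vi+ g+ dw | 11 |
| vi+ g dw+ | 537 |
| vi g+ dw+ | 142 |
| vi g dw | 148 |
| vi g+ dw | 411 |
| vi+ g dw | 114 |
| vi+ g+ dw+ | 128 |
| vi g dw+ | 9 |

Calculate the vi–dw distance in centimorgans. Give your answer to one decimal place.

The two rarest classes, vi+ g+ dw and vi g dw+, are the double crossovers. Comparing them with the parentals, only the vi allele has switched, so vi is the middle locus and the order is g – vi – dw.
Crossovers in the vi–dw interval produce the single-crossover classes vi g+ dw+ and vi+ g dw (142 + 114 = 256) plus the double crossovers (20).
RF(vi–dw) = (256 + 20) / 1500 = 276/1500 = 0.1840 → 18.4 centimorgans.

18.4 centimorgans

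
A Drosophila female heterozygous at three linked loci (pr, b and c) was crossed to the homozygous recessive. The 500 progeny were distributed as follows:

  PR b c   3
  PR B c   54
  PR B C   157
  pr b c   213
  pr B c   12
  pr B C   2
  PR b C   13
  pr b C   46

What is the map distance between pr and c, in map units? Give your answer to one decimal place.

The two most frequent reciprocal classes, PR B C and pr b c, are the parental types, so the F1 was PR B C / pr b c.
The two rarest classes, pr B C and PR b c, are the double crossovers. Comparing them with the parentals, only the pr allele has switched, so pr is the middle locus and the order is b – pr – c.
Crossovers in the pr–c interval produce the single-crossover classes PR B c and pr b C (54 + 46 = 100) plus the double crossovers (5).
RF(pr–c) = (100 + 5) / 500 = 105/500 = 0.2100 → 21.0 map units.

21.0 map units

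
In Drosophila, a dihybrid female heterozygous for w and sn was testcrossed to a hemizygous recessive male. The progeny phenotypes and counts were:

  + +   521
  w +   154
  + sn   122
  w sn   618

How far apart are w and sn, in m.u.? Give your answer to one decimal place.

19.5 m.u.

The two most frequent classes, + + (521) and w sn (618), are the parental types, so the F1 was + + / w sn.
The recombinant classes are + sn and w +: 122 + 154 = 276.
Recombination frequency = 276/1415 = 0.1951 ≈ 19.5%, i.e. 19.5 m.u.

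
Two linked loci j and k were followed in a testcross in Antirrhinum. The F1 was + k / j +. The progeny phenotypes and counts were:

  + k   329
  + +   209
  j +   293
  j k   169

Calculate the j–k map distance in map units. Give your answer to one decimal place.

The recombinant classes are + + and j k: 209 + 169 = 378.
Recombination frequency = 378/1000 = 0.3780 ≈ 37.8%, i.e. 37.8 map units.

37.8 map units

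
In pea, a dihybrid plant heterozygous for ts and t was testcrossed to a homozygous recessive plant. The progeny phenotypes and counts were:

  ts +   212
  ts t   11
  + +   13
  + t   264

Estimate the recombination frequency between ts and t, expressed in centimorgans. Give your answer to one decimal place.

The two most frequent classes, + t (264) and ts + (212), are the parental types, so the F1 was + t / ts +.
The recombinant classes are + + and ts t: 13 + 11 = 24.
Recombination frequency = 24/500 = 0.0480 ≈ 4.8%, i.e. 4.8 centimorgans.

4.8 centimorgans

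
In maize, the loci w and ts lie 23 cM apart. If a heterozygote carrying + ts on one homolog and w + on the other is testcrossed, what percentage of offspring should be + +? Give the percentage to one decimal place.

11.5%

A map distance of 23 cM corresponds to a recombination frequency of 0.230.
The F1 is + ts / w +, so + + is a recombinant gamete class with expected frequency r/2 = 0.230/2 = 0.1150.
That is 0.1150 = 11.5% of the progeny.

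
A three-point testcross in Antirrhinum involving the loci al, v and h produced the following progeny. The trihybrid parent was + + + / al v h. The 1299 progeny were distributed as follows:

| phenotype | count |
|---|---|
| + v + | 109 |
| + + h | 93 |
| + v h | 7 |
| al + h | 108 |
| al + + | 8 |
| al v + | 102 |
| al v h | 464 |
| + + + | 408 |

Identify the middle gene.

The two rarest classes, al + + and + v h, are the double crossovers. Comparing them with the parentals, only the al allele has switched, so al is the middle locus and the order is h – al – v.

al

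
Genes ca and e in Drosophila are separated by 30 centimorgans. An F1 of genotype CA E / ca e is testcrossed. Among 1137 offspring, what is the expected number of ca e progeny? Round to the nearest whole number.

398

A map distance of 30 centimorgans corresponds to a recombination frequency of 0.300.
The F1 is CA E / ca e, so ca e is a parental gamete class with expected frequency (1 − r)/2 = 0.700/2 = 0.3500.
Expected number = 0.3500 × 1137 = 397.95 ≈ 398.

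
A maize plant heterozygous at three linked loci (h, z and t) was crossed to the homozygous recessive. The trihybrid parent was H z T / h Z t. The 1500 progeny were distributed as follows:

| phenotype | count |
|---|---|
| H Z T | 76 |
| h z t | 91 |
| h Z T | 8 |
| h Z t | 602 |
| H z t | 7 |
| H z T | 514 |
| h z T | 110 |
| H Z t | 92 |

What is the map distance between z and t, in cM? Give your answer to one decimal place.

12.1 cM

The two rarest classes, H z t and h Z T, are the double crossovers. Comparing them with the parentals, only the t allele has switched, so t is the middle locus and the order is h – t – z.
Crossovers in the t–z interval produce the single-crossover classes H Z T and h z t (76 + 91 = 167) plus the double crossovers (15).
RF(t–z) = (167 + 15) / 1500 = 182/1500 = 0.1213 → 12.1 cM.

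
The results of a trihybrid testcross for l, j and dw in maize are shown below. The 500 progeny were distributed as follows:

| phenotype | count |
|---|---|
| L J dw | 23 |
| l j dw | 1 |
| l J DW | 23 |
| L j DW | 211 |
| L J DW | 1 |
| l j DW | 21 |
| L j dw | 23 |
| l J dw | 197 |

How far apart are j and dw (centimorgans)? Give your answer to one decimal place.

The two most frequent reciprocal classes, l J dw and L j DW, are the parental types, so the F1 was l J dw / L j DW.
The two rarest classes, l j dw and L J DW, are the double crossovers. Comparing them with the parentals, only the j allele has switched, so j is the middle locus and the order is l – j – dw.
Crossovers in the j–dw interval produce the single-crossover classes l J DW and L j dw (23 + 23 = 46) plus the double crossovers (2).
RF(j–dw) = (46 + 2) / 500 = 48/500 = 0.0960 → 9.6 centimorgans.

9.6 centimorgans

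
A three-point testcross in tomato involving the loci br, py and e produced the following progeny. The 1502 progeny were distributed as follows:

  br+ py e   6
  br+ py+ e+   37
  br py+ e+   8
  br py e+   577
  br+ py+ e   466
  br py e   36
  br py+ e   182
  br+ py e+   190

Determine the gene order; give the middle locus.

The two most frequent reciprocal classes, br+ py+ e and br py e+, are the parental types, so the F1 was br+ py+ e / br py e+.
The two rarest classes, br+ py e and br py+ e+, are the double crossovers. Comparing them with the parentals, only the py allele has switched, so py is the middle locus and the order is br – py – e.

py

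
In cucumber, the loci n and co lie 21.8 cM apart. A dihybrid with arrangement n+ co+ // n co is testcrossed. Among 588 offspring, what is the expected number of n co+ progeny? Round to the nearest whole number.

A map distance of 21.8 cM corresponds to a recombination frequency of 0.218.
The F1 is n+ co+ / n co, so n co+ is a recombinant gamete class with expected frequency r/2 = 0.218/2 = 0.1090.
Expected number = 0.1090 × 588 = 64.09 ≈ 64.

64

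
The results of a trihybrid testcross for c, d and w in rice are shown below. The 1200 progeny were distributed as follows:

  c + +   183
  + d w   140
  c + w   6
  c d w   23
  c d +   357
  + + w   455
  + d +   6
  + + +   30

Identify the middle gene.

The two most frequent reciprocal classes, + + w and c d +, are the parental types, so the F1 was + + w / c d +.
The two rarest classes, c + w and + d +, are the double crossovers. Comparing them with the parentals, only the c allele has switched, so c is the middle locus and the order is w – c – d.

c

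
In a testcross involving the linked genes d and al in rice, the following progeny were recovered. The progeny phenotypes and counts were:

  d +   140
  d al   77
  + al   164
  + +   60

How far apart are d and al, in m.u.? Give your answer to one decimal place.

The two most frequent classes, + al (164) and d + (140), are the parental types, so the F1 was + al / d +.
The recombinant classes are + + and d al: 60 + 77 = 137.
Recombination frequency = 137/441 = 0.3107 ≈ 31.1%, i.e. 31.1 m.u.

31.1 m.u.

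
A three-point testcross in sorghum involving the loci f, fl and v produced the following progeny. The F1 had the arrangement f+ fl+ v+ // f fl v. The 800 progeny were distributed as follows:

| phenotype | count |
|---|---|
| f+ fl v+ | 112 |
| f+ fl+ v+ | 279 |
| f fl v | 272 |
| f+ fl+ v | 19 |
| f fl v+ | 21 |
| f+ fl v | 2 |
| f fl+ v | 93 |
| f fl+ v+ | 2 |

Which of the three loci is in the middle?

f

The two rarest classes, f fl+ v+ and f+ fl v, are the double crossovers. Comparing them with the parentals, only the f allele has switched, so f is the middle locus and the order is fl – f – v.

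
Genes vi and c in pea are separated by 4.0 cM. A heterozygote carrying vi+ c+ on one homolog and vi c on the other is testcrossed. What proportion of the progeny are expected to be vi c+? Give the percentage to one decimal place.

A map distance of 4.0 cM corresponds to a recombination frequency of 0.040.
The F1 is vi+ c+ / vi c, so vi c+ is a recombinant gamete class with expected frequency r/2 = 0.040/2 = 0.0200.
That is 0.0200 = 2.0% of the progeny.

2.0%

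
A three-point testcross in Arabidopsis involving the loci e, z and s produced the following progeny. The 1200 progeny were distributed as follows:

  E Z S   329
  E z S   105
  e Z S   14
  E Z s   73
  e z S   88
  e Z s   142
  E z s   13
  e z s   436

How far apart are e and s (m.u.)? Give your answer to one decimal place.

15.7 m.u.

The two most frequent reciprocal classes, e z s and E Z S, are the parental types, so the F1 was e z s / E Z S.
The two rarest classes, E z s and e Z S, are the double crossovers. Comparing them with the parentals, only the e allele has switched, so e is the middle locus and the order is z – e – s.
Crossovers in the e–s interval produce the single-crossover classes e z S and E Z s (88 + 73 = 161) plus the double crossovers (27).
RF(e–s) = (161 + 27) / 1200 = 188/1200 = 0.1567 → 15.7 m.u.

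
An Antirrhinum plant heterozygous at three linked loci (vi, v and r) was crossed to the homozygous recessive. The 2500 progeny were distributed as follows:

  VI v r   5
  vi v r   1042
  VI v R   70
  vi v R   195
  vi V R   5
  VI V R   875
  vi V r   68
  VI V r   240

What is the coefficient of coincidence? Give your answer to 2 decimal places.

The two most frequent reciprocal classes, VI V R and vi v r, are the parental types, so the F1 was VI V R / vi v r.
The two rarest classes, vi V R and VI v r, are the double crossovers. Comparing them with the parentals, only the vi allele has switched, so vi is the middle locus and the order is v – vi – r.
v–vi: (138 + 10)/2500 = 0.0592; vi–r: (435 + 10)/2500 = 0.1780.
Expected DCO frequency = 0.0592 × 0.1780 ≈ 0.01054; observed = 10/2500 ≈ 0.00400.
Coefficient of coincidence = 0.00400/0.01054 ≈ 0.38.

0.38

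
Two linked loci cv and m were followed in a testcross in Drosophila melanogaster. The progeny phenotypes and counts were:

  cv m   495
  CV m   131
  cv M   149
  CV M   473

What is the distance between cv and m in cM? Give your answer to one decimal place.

The two most frequent classes, CV M (473) and cv m (495), are the parental types, so the F1 was CV M / cv m.
The recombinant classes are CV m and cv M: 131 + 149 = 280.
Recombination frequency = 280/1248 = 0.2244 ≈ 22.4%, i.e. 22.4 cM.

22.4 cM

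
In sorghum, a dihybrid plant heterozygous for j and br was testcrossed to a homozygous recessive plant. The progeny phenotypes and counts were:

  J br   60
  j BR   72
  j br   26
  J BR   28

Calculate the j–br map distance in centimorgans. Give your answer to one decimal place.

29.0 centimorgans

The two most frequent classes, J br (60) and j BR (72), are the parental types, so the F1 was J br / j BR.
The recombinant classes are J BR and j br: 28 + 26 = 54.
Recombination frequency = 54/186 = 0.2903 ≈ 29.0%, i.e. 29.0 centimorgans.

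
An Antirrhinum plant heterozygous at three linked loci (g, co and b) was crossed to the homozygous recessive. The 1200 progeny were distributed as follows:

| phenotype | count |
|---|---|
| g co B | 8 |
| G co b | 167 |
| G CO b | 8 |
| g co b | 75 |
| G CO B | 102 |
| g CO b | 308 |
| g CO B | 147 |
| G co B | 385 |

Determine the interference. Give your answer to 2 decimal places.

0.70

The two most frequent reciprocal classes, g CO b and G co B, are the parental types, so the F1 was g CO b / G co B.
The two rarest classes, G CO b and g co B, are the double crossovers. Comparing them with the parentals, only the g allele has switched, so g is the middle locus and the order is b – g – co.
b–g: (314 + 16)/1200 = 0.2750; g–co: (177 + 16)/1200 = 0.1608.
Expected DCO frequency = 0.2750 × 0.1608 ≈ 0.04422; observed = 16/1200 ≈ 0.01333.
Coefficient of coincidence = 0.01333/0.04422 ≈ 0.30; interference = 1 − 0.30 = 0.70.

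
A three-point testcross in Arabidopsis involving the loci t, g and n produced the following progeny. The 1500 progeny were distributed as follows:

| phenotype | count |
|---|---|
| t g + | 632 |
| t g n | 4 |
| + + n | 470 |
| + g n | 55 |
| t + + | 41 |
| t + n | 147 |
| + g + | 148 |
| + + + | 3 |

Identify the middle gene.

The two most frequent reciprocal classes, + + n and t g +, are the parental types, so the F1 was + + n / t g +.
The two rarest classes, + + + and t g n, are the double crossovers. Comparing them with the parentals, only the n allele has switched, so n is the middle locus and the order is t – n – g.

n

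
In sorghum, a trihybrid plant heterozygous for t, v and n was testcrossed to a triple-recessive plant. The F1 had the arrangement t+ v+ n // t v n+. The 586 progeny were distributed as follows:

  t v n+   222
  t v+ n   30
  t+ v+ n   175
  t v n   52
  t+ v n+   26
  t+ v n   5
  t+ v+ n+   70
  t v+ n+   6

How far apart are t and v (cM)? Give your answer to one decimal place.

11.4 cM

The two rarest classes, t+ v n and t v+ n+, are the double crossovers. Comparing them with the parentals, only the v allele has switched, so v is the middle locus and the order is t – v – n.
Crossovers in the t–v interval produce the single-crossover classes t v+ n and t+ v n+ (30 + 26 = 56) plus the double crossovers (11).
RF(t–v) = (56 + 11) / 586 = 67/586 = 0.1143 → 11.4 cM.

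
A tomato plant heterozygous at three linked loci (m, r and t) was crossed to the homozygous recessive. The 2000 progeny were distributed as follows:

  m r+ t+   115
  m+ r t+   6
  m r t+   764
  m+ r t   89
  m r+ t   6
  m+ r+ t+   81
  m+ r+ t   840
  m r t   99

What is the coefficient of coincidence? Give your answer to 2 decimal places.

The two most frequent reciprocal classes, m+ r+ t and m r t+, are the parental types, so the F1 was m+ r+ t / m r t+.
The two rarest classes, m r+ t and m+ r t+, are the double crossovers. Comparing them with the parentals, only the m allele has switched, so m is the middle locus and the order is t – m – r.
t–m: (180 + 12)/2000 = 0.0960; m–r: (204 + 12)/2000 = 0.1080.
Expected DCO frequency = 0.0960 × 0.1080 ≈ 0.01037; observed = 12/2000 ≈ 0.00600.
Coefficient of coincidence = 0.00600/0.01037 ≈ 0.58.

0.58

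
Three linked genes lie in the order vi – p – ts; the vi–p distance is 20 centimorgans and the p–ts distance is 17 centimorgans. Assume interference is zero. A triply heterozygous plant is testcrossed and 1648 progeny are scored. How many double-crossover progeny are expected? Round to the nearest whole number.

56

Map distances give recombination frequencies of 0.200 and 0.170 for the two intervals.
With no interference, expected double-crossover frequency = 0.200 × 0.170 = 0.03400.
Expected number = 0.03400 × 1648 = 56.03 ≈ 56.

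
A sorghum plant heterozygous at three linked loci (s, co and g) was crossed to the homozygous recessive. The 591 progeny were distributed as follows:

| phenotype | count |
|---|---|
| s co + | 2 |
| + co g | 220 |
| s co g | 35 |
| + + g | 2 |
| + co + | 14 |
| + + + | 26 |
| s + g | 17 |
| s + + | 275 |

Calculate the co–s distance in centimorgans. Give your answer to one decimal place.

The two most frequent reciprocal classes, s + + and + co g, are the parental types, so the F1 was s + + / + co g.
The two rarest classes, s co + and + + g, are the double crossovers. Comparing them with the parentals, only the co allele has switched, so co is the middle locus and the order is s – co – g.
Crossovers in the s–co interval produce the single-crossover classes + + + and s co g (26 + 35 = 61) plus the double crossovers (4).
RF(s–co) = (61 + 4) / 591 = 65/591 = 0.1100 → 11.0 centimorgans.

11.0 centimorgans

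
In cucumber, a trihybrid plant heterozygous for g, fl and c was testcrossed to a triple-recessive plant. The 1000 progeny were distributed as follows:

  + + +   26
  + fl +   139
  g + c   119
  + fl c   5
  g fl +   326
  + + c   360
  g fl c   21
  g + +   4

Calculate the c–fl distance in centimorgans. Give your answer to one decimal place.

5.6 centimorgans

The two most frequent reciprocal classes, g fl + and + + c, are the parental types, so the F1 was g fl + / + + c.
The two rarest classes, g + + and + fl c, are the double crossovers. Comparing them with the parentals, only the fl allele has switched, so fl is the middle locus and the order is g – fl – c.
Crossovers in the fl–c interval produce the single-crossover classes g fl c and + + + (21 + 26 = 47) plus the double crossovers (9).
RF(fl–c) = (47 + 9) / 1000 = 56/1000 = 0.0560 → 5.6 centimorgans.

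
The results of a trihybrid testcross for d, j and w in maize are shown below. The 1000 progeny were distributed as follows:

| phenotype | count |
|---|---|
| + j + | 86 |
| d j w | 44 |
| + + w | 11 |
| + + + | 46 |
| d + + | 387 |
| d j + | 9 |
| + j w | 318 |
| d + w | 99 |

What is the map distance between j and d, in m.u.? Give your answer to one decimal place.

The two most frequent reciprocal classes, d + + and + j w, are the parental types, so the F1 was d + + / + j w.
The two rarest classes, d j + and + + w, are the double crossovers. Comparing them with the parentals, only the j allele has switched, so j is the middle locus and the order is w – j – d.
Crossovers in the j–d interval produce the single-crossover classes + + + and d j w (46 + 44 = 90) plus the double crossovers (20).
RF(j–d) = (90 + 20) / 1000 = 110/1000 = 0.1100 → 11.0 m.u.

11.0 m.u.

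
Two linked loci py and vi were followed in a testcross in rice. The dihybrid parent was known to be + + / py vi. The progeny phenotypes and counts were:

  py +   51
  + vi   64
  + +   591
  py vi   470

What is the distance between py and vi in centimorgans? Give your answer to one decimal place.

The recombinant classes are + vi and py +: 64 + 51 = 115.
Recombination frequency = 115/1176 = 0.0978 ≈ 9.8%, i.e. 9.8 centimorgans.

9.8 centimorgans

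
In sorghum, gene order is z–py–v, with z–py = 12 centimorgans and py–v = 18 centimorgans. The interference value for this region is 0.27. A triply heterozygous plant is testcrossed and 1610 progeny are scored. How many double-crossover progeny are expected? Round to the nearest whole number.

25

Map distances give recombination frequencies of 0.120 and 0.180 for the two intervals.
With interference 0.27 (so coincidence = 0.73), expected double-crossover frequency = 0.120 × 0.180 × 0.73 = 0.01577.
Expected number = 0.01577 × 1610 = 25.39 ≈ 25.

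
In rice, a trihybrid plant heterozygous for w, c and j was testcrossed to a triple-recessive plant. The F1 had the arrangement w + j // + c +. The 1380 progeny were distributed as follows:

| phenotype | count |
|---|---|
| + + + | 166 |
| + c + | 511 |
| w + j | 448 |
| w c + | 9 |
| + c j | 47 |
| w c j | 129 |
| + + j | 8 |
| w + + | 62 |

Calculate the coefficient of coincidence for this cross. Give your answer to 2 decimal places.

0.60

The two rarest classes, + + j and w c +, are the double crossovers. Comparing them with the parentals, only the w allele has switched, so w is the middle locus and the order is c – w – j.
c–w: (295 + 17)/1380 = 0.2261; w–j: (109 + 17)/1380 = 0.0913.
Expected DCO frequency = 0.2261 × 0.0913 ≈ 0.02064; observed = 17/1380 ≈ 0.01232.
Coefficient of coincidence = 0.01232/0.02064 ≈ 0.60.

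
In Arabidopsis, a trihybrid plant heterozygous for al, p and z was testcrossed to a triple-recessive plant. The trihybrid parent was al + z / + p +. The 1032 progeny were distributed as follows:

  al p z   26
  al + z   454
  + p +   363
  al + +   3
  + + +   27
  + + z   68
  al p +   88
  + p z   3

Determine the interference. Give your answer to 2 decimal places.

0.35

The two rarest classes, al + + and + p z, are the double crossovers. Comparing them with the parentals, only the z allele has switched, so z is the middle locus and the order is p – z – al.
p–z: (53 + 6)/1032 = 0.0572; z–al: (156 + 6)/1032 = 0.1570.
Expected DCO frequency = 0.0572 × 0.1570 ≈ 0.00898; observed = 6/1032 ≈ 0.00581.
Coefficient of coincidence = 0.00581/0.00898 ≈ 0.65; interference = 1 − 0.65 = 0.35.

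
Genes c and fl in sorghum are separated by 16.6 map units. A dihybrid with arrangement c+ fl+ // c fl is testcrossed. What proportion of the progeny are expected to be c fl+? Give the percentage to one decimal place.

A map distance of 16.6 map units corresponds to a recombination frequency of 0.166.
The F1 is c+ fl+ / c fl, so c fl+ is a recombinant gamete class with expected frequency r/2 = 0.166/2 = 0.0830.
That is 0.0830 = 8.3% of the progeny.

8.3%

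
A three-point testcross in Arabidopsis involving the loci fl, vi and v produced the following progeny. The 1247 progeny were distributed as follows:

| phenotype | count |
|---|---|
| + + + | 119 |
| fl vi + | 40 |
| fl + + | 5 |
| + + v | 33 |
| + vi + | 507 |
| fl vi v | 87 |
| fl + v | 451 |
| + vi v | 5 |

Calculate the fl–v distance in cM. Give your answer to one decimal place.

6.7 cM

The two most frequent reciprocal classes, fl + v and + vi +, are the parental types, so the F1 was fl + v / + vi +.
The two rarest classes, fl + + and + vi v, are the double crossovers. Comparing them with the parentals, only the v allele has switched, so v is the middle locus and the order is fl – v – vi.
Crossovers in the fl–v interval produce the single-crossover classes + + v and fl vi + (33 + 40 = 73) plus the double crossovers (10).
RF(fl–v) = (73 + 10) / 1247 = 83/1247 = 0.0666 → 6.7 cM.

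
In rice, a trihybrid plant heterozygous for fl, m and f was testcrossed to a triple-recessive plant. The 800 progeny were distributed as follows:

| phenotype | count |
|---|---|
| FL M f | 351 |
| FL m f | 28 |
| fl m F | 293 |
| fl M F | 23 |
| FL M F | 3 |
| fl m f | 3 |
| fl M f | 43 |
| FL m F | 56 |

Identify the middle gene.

The two most frequent reciprocal classes, fl m F and FL M f, are the parental types, so the F1 was fl m F / FL M f.
The two rarest classes, fl m f and FL M F, are the double crossovers. Comparing them with the parentals, only the f allele has switched, so f is the middle locus and the order is m – f – fl.

f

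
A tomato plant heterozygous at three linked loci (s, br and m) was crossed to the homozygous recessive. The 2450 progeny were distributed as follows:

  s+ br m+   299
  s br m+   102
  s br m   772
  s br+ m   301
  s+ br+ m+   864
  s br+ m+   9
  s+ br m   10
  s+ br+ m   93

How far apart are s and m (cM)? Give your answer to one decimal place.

The two most frequent reciprocal classes, s br m and s+ br+ m+, are the parental types, so the F1 was s br m / s+ br+ m+.
The two rarest classes, s+ br m and s br+ m+, are the double crossovers. Comparing them with the parentals, only the s allele has switched, so s is the middle locus and the order is m – s – br.
Crossovers in the m–s interval produce the single-crossover classes s br m+ and s+ br+ m (102 + 93 = 195) plus the double crossovers (19).
RF(m–s) = (195 + 19) / 2450 = 214/2450 = 0.0873 → 8.7 cM.

8.7 cM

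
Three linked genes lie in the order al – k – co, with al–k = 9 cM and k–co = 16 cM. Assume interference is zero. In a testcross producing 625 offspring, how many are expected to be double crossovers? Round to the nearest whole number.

9

Map distances give recombination frequencies of 0.090 and 0.160 for the two intervals.
With no interference, expected double-crossover frequency = 0.090 × 0.160 = 0.01440.
Expected number = 0.01440 × 625 = 9.00 ≈ 9.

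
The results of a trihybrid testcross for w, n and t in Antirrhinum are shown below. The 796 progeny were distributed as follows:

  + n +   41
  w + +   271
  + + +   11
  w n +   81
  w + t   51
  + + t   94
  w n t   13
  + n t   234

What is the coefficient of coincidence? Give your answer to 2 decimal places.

The two most frequent reciprocal classes, w + + and + n t, are the parental types, so the F1 was w + + / + n t.
The two rarest classes, + + + and w n t, are the double crossovers. Comparing them with the parentals, only the w allele has switched, so w is the middle locus and the order is n – w – t.
n–w: (175 + 24)/796 = 0.2500; w–t: (92 + 24)/796 = 0.1457.
Expected DCO frequency = 0.2500 × 0.1457 ≈ 0.03642; observed = 24/796 ≈ 0.03015.
Coefficient of coincidence = 0.03015/0.03642 ≈ 0.83.

0.83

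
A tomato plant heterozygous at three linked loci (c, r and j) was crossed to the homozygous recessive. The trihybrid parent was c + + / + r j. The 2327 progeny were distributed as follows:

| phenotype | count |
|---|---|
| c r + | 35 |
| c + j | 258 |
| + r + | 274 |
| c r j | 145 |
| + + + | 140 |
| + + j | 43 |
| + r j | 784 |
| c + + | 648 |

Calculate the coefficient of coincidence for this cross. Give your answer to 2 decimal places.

The two rarest classes, c r + and + + j, are the double crossovers. Comparing them with the parentals, only the r allele has switched, so r is the middle locus and the order is j – r – c.
j–r: (532 + 78)/2327 = 0.2621; r–c: (285 + 78)/2327 = 0.1560.
Expected DCO frequency = 0.2621 × 0.1560 ≈ 0.04089; observed = 78/2327 ≈ 0.03352.
Coefficient of coincidence = 0.03352/0.04089 ≈ 0.82.

0.82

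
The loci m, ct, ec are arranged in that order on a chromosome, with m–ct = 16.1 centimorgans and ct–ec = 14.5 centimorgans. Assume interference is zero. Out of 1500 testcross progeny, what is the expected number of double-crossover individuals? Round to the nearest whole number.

Map distances give recombination frequencies of 0.161 and 0.145 for the two intervals.
With no interference, expected double-crossover frequency = 0.161 × 0.145 = 0.02334.
Expected number = 0.02334 × 1500 = 35.02 ≈ 35.

35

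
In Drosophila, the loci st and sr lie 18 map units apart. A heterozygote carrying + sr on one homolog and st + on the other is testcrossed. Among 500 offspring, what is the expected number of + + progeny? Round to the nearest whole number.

45

A map distance of 18 map units corresponds to a recombination frequency of 0.180.
The F1 is + sr / st +, so + + is a recombinant gamete class with expected frequency r/2 = 0.180/2 = 0.0900.
Expected number = 0.0900 × 500 = 45.00 ≈ 45.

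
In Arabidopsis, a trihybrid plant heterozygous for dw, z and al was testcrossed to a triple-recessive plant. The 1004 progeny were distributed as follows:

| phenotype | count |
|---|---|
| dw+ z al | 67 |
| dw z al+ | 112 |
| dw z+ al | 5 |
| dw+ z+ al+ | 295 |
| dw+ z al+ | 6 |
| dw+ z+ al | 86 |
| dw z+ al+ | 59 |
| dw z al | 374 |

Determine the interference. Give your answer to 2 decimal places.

The two most frequent reciprocal classes, dw+ z+ al+ and dw z al, are the parental types, so the F1 was dw+ z+ al+ / dw z al.
The two rarest classes, dw+ z al+ and dw z+ al, are the double crossovers. Comparing them with the parentals, only the z allele has switched, so z is the middle locus and the order is al – z – dw.
al–z: (198 + 11)/1004 = 0.2082; z–dw: (126 + 11)/1004 = 0.1365.
Expected DCO frequency = 0.2082 × 0.1365 ≈ 0.02842; observed = 11/1004 ≈ 0.01096.
Coefficient of coincidence = 0.01096/0.02842 ≈ 0.39; interference = 1 − 0.39 = 0.61.

0.61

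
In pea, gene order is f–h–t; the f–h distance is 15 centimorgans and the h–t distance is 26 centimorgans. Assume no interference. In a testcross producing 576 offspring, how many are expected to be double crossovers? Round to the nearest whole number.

22

Map distances give recombination frequencies of 0.150 and 0.260 for the two intervals.
With no interference, expected double-crossover frequency = 0.150 × 0.260 = 0.03900.
Expected number = 0.03900 × 576 = 22.46 ≈ 22.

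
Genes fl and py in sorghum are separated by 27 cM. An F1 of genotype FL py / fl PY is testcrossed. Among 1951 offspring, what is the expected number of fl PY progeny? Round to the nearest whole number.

A map distance of 27 cM corresponds to a recombination frequency of 0.270.
The F1 is FL py / fl PY, so fl PY is a parental gamete class with expected frequency (1 − r)/2 = 0.730/2 = 0.3650.
Expected number = 0.3650 × 1951 = 712.12 ≈ 712.

712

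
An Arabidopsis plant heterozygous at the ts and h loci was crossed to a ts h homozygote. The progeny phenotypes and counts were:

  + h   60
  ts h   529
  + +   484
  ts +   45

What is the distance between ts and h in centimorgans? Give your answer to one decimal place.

9.4 centimorgans

The two most frequent classes, + + (484) and ts h (529), are the parental types, so the F1 was + + / ts h.
The recombinant classes are + h and ts +: 60 + 45 = 105.
Recombination frequency = 105/1118 = 0.0939 ≈ 9.4%, i.e. 9.4 centimorgans.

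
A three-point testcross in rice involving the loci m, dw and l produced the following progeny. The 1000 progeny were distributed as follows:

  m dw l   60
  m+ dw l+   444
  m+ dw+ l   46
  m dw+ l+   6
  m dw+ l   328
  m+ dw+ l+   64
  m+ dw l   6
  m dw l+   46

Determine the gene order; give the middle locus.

The two most frequent reciprocal classes, m dw+ l and m+ dw l+, are the parental types, so the F1 was m dw+ l / m+ dw l+.
The two rarest classes, m dw+ l+ and m+ dw l, are the double crossovers. Comparing them with the parentals, only the l allele has switched, so l is the middle locus and the order is m – l – dw.

l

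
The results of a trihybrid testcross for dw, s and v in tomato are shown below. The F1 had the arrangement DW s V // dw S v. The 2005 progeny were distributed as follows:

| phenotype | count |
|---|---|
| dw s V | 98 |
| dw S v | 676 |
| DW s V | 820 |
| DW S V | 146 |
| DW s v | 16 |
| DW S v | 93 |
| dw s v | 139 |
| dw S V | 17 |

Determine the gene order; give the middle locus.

The two rarest classes, DW s v and dw S V, are the double crossovers. Comparing them with the parentals, only the v allele has switched, so v is the middle locus and the order is dw – v – s.

v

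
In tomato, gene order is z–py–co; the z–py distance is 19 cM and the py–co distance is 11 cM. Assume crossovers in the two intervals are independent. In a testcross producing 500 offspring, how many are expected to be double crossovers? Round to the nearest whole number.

Map distances give recombination frequencies of 0.190 and 0.110 for the two intervals.
With no interference, expected double-crossover frequency = 0.190 × 0.110 = 0.02090.
Expected number = 0.02090 × 500 = 10.45 ≈ 10.

10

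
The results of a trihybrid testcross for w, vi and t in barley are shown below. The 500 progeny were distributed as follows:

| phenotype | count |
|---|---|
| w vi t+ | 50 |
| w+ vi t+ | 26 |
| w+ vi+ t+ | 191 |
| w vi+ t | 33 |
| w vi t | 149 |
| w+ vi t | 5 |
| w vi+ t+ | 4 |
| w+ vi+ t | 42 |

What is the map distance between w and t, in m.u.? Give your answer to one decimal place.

20.2 m.u.

The two most frequent reciprocal classes, w vi t and w+ vi+ t+, are the parental types, so the F1 was w vi t / w+ vi+ t+.
The two rarest classes, w+ vi t and w vi+ t+, are the double crossovers. Comparing them with the parentals, only the w allele has switched, so w is the middle locus and the order is vi – w – t.
Crossovers in the w–t interval produce the single-crossover classes w vi t+ and w+ vi+ t (50 + 42 = 92) plus the double crossovers (9).
RF(w–t) = (92 + 9) / 500 = 101/500 = 0.2020 → 20.2 m.u.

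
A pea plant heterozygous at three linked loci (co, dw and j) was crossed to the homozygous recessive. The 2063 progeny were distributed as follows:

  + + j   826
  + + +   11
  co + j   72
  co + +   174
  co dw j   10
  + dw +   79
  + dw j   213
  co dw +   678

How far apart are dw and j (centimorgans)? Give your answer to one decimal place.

19.8 centimorgans

The two most frequent reciprocal classes, co dw + and + + j, are the parental types, so the F1 was co dw + / + + j.
The two rarest classes, co dw j and + + +, are the double crossovers. Comparing them with the parentals, only the j allele has switched, so j is the middle locus and the order is dw – j – co.
Crossovers in the dw–j interval produce the single-crossover classes co + + and + dw j (174 + 213 = 387) plus the double crossovers (21).
RF(dw–j) = (387 + 21) / 2063 = 408/2063 = 0.1978 → 19.8 centimorgans.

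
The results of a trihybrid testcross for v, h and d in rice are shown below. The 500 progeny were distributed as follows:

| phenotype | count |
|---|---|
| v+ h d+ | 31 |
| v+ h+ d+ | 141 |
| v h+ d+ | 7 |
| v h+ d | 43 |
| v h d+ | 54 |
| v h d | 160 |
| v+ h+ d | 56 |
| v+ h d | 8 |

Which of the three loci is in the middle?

v

The two most frequent reciprocal classes, v+ h+ d+ and v h d, are the parental types, so the F1 was v+ h+ d+ / v h d.
The two rarest classes, v h+ d+ and v+ h d, are the double crossovers. Comparing them with the parentals, only the v allele has switched, so v is the middle locus and the order is d – v – h.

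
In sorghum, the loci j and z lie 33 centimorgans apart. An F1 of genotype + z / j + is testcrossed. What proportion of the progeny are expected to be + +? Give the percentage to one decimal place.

16.5%

A map distance of 33 centimorgans corresponds to a recombination frequency of 0.330.
The F1 is + z / j +, so + + is a recombinant gamete class with expected frequency r/2 = 0.330/2 = 0.1650.
That is 0.1650 = 16.5% of the progeny.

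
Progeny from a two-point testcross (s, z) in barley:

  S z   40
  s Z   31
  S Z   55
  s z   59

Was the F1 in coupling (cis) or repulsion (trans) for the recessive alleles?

cis

The two most frequent classes are S Z (55) and s z (59); these are the parental (non-recombinant) types.
So the F1 carried S Z on one chromosome and s z on the other — the recessive alleles are on the same chromosome (cis / coupling).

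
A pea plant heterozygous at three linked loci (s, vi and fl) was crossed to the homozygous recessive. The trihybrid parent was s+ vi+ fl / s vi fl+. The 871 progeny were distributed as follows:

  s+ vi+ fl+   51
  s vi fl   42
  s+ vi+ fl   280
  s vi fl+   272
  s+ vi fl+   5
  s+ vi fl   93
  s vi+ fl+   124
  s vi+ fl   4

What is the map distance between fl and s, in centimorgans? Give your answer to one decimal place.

The two rarest classes, s vi+ fl and s+ vi fl+, are the double crossovers. Comparing them with the parentals, only the s allele has switched, so s is the middle locus and the order is vi – s – fl.
Crossovers in the s–fl interval produce the single-crossover classes s+ vi+ fl+ and s vi fl (51 + 42 = 93) plus the double crossovers (9).
RF(s–fl) = (93 + 9) / 871 = 102/871 = 0.1171 → 11.7 centimorgans.

11.7 centimorgans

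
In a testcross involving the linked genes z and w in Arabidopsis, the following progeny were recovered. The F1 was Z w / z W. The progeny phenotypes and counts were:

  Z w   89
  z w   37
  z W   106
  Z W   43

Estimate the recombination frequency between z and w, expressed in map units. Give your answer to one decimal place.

29.1 map units

The recombinant classes are Z W and z w: 43 + 37 = 80.
Recombination frequency = 80/275 = 0.2909 ≈ 29.1%, i.e. 29.1 map units.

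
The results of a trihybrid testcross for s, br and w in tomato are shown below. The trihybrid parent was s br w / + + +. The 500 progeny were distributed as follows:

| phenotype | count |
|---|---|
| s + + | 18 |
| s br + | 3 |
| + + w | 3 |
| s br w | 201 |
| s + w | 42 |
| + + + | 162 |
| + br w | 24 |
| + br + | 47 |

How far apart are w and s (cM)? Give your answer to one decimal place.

The two rarest classes, s br + and + + w, are the double crossovers. Comparing them with the parentals, only the w allele has switched, so w is the middle locus and the order is s – w – br.
Crossovers in the s–w interval produce the single-crossover classes + br w and s + + (24 + 18 = 42) plus the double crossovers (6).
RF(s–w) = (42 + 6) / 500 = 48/500 = 0.0960 → 9.6 cM.

9.6 cM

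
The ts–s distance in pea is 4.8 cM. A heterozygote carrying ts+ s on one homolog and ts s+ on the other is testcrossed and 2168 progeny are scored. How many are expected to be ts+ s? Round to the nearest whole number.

A map distance of 4.8 cM corresponds to a recombination frequency of 0.048.
The F1 is ts+ s / ts s+, so ts+ s is a parental gamete class with expected frequency (1 − r)/2 = 0.952/2 = 0.4760.
Expected number = 0.4760 × 2168 = 1031.97 ≈ 1032.

1032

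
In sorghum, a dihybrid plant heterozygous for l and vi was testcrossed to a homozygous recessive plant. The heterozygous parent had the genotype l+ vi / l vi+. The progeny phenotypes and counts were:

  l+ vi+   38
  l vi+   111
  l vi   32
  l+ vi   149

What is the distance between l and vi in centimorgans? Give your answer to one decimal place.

21.2 centimorgans

The recombinant classes are l+ vi+ and l vi: 38 + 32 = 70.
Recombination frequency = 70/330 = 0.2121 ≈ 21.2%, i.e. 21.2 centimorgans.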